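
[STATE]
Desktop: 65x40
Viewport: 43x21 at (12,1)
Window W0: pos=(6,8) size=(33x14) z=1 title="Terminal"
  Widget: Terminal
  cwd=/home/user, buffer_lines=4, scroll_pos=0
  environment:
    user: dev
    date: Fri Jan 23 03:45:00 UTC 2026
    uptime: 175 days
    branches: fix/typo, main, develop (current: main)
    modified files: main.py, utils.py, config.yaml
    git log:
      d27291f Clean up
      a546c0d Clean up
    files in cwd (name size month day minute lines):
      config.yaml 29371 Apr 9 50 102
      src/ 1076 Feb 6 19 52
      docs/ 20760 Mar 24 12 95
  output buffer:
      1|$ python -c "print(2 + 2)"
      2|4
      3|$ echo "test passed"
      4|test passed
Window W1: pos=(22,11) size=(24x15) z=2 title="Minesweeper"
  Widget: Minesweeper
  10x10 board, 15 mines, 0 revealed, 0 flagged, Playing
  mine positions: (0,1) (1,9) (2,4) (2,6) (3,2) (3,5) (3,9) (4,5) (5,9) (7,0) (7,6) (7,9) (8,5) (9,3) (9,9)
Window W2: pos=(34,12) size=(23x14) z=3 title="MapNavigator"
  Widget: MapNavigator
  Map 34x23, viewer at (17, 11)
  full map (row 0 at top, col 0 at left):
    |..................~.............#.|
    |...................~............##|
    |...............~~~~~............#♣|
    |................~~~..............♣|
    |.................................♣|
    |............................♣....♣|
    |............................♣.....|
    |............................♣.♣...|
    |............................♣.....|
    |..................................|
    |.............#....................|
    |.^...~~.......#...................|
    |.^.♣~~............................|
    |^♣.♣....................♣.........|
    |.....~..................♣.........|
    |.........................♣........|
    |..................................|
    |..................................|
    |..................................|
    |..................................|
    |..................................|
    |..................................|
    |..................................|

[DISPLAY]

                                           
                                           
                                           
                                           
                                           
                                           
                                           
━━━━━━━━━━━━━━━━━━━━━━━━━━┓                
inal                      ┃                
──────────────────────────┨                
hon -c "pr┏━━━━━━━━━━━━━━━━━━━━━━┓         
          ┃ Minesweepe┏━━━━━━━━━━━━━━━━━━━━
o "test pa┠───────────┃ MapNavigator       
passed    ┃■■■■■■■■■■ ┠────────────────────
          ┃■■■■■■■■■■ ┃....................
          ┃■■■■■■■■■■ ┃....................
          ┃■■■■■■■■■■ ┃....................
          ┃■■■■■■■■■■ ┃....................
          ┃■■■■■■■■■■ ┃......#.............
          ┃■■■■■■■■■■ ┃.......#..@.........
━━━━━━━━━━┃■■■■■■■■■■ ┃....................


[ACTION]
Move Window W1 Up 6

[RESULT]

                                           
                                           
                                           
                                           
          ┏━━━━━━━━━━━━━━━━━━━━━━┓         
          ┃ Minesweeper          ┃         
          ┠──────────────────────┨         
━━━━━━━━━━┃■■■■■■■■■■            ┃         
inal      ┃■■■■■■■■■■            ┃         
──────────┃■■■■■■■■■■            ┃         
hon -c "pr┃■■■■■■■■■■            ┃         
          ┃■■■■■■■■■■ ┏━━━━━━━━━━━━━━━━━━━━
o "test pa┃■■■■■■■■■■ ┃ MapNavigator       
passed    ┃■■■■■■■■■■ ┠────────────────────
          ┃■■■■■■■■■■ ┃....................
          ┃■■■■■■■■■■ ┃....................
          ┃■■■■■■■■■■ ┃....................
          ┃           ┃....................
          ┗━━━━━━━━━━━┃......#.............
                      ┃.......#..@.........
━━━━━━━━━━━━━━━━━━━━━━┃....................


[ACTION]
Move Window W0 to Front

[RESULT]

                                           
                                           
                                           
                                           
          ┏━━━━━━━━━━━━━━━━━━━━━━┓         
          ┃ Minesweeper          ┃         
          ┠──────────────────────┨         
━━━━━━━━━━━━━━━━━━━━━━━━━━┓      ┃         
inal                      ┃      ┃         
──────────────────────────┨      ┃         
hon -c "print(2 + 2)"     ┃      ┃         
                          ┃━━━━━━━━━━━━━━━━
o "test passed"           ┃Navigator       
passed                    ┃────────────────
                          ┃................
                          ┃................
                          ┃................
                          ┃................
                          ┃..#.............
                          ┃...#..@.........
━━━━━━━━━━━━━━━━━━━━━━━━━━┛................


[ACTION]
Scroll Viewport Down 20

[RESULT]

                          ┃..#.............
                          ┃...#..@.........
━━━━━━━━━━━━━━━━━━━━━━━━━━┛................
                      ┃.................♣..
                      ┃.................♣..
                      ┃..................♣.
                      ┗━━━━━━━━━━━━━━━━━━━━
                                           
                                           
                                           
                                           
                                           
                                           
                                           
                                           
                                           
                                           
                                           
                                           
                                           
                                           


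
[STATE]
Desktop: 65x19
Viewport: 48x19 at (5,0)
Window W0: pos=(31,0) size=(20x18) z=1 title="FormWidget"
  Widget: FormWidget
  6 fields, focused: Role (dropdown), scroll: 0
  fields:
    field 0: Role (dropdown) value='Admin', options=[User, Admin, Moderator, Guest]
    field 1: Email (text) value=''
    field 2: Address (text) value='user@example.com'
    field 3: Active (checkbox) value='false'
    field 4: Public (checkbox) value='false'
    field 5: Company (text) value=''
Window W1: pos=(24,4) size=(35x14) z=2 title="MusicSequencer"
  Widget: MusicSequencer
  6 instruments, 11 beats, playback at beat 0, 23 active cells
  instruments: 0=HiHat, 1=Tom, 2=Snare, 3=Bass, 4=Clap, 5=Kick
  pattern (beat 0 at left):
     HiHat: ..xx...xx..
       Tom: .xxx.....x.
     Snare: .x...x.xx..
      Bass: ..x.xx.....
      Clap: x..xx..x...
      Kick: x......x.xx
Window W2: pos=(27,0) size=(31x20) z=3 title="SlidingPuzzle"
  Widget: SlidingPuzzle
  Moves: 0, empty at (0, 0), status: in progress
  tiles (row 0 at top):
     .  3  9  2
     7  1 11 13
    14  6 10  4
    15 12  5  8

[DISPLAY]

                      ┏━━━━━━━━━━━━━━━━━━━━━━━━━
                      ┃ SlidingPuzzle           
                      ┠─────────────────────────
                      ┃┌────┬────┬────┬────┐    
                   ┏━━┃│    │  3 │  9 │  2 │    
                   ┃ M┃├────┼────┼────┼────┤    
                   ┠──┃│  7 │  1 │ 11 │ 13 │    
                   ┃  ┃├────┼────┼────┼────┤    
                   ┃ H┃│ 14 │  6 │ 10 │  4 │    
                   ┃  ┃├────┼────┼────┼────┤    
                   ┃ S┃│ 15 │ 12 │  5 │  8 │    
                   ┃  ┃└────┴────┴────┴────┘    
                   ┃  ┃Moves: 0                 
                   ┃  ┃                         
                   ┃  ┃                         
                   ┃  ┃                         
                   ┃  ┃                         
                   ┗━━┃                         
                      ┃                         


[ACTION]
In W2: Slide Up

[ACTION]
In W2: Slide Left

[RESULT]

                      ┏━━━━━━━━━━━━━━━━━━━━━━━━━
                      ┃ SlidingPuzzle           
                      ┠─────────────────────────
                      ┃┌────┬────┬────┬────┐    
                   ┏━━┃│  7 │  3 │  9 │  2 │    
                   ┃ M┃├────┼────┼────┼────┤    
                   ┠──┃│  1 │    │ 11 │ 13 │    
                   ┃  ┃├────┼────┼────┼────┤    
                   ┃ H┃│ 14 │  6 │ 10 │  4 │    
                   ┃  ┃├────┼────┼────┼────┤    
                   ┃ S┃│ 15 │ 12 │  5 │  8 │    
                   ┃  ┃└────┴────┴────┴────┘    
                   ┃  ┃Moves: 2                 
                   ┃  ┃                         
                   ┃  ┃                         
                   ┃  ┃                         
                   ┃  ┃                         
                   ┗━━┃                         
                      ┃                         


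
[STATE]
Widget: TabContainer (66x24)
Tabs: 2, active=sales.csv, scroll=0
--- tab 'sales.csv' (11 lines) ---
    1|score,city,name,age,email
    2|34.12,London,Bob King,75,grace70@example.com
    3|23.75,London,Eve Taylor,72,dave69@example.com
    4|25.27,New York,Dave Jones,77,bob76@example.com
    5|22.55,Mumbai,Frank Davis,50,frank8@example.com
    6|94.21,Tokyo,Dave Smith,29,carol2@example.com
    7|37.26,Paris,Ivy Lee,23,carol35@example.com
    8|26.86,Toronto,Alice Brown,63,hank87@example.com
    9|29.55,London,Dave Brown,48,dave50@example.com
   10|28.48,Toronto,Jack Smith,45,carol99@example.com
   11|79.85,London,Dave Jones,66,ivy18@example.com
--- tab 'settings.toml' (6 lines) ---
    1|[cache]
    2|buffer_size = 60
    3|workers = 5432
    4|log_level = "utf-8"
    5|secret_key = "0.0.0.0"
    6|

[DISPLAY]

[sales.csv]│ settings.toml                                        
──────────────────────────────────────────────────────────────────
score,city,name,age,email                                         
34.12,London,Bob King,75,grace70@example.com                      
23.75,London,Eve Taylor,72,dave69@example.com                     
25.27,New York,Dave Jones,77,bob76@example.com                    
22.55,Mumbai,Frank Davis,50,frank8@example.com                    
94.21,Tokyo,Dave Smith,29,carol2@example.com                      
37.26,Paris,Ivy Lee,23,carol35@example.com                        
26.86,Toronto,Alice Brown,63,hank87@example.com                   
29.55,London,Dave Brown,48,dave50@example.com                     
28.48,Toronto,Jack Smith,45,carol99@example.com                   
79.85,London,Dave Jones,66,ivy18@example.com                      
                                                                  
                                                                  
                                                                  
                                                                  
                                                                  
                                                                  
                                                                  
                                                                  
                                                                  
                                                                  
                                                                  


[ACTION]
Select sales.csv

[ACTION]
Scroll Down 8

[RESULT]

[sales.csv]│ settings.toml                                        
──────────────────────────────────────────────────────────────────
29.55,London,Dave Brown,48,dave50@example.com                     
28.48,Toronto,Jack Smith,45,carol99@example.com                   
79.85,London,Dave Jones,66,ivy18@example.com                      
                                                                  
                                                                  
                                                                  
                                                                  
                                                                  
                                                                  
                                                                  
                                                                  
                                                                  
                                                                  
                                                                  
                                                                  
                                                                  
                                                                  
                                                                  
                                                                  
                                                                  
                                                                  
                                                                  


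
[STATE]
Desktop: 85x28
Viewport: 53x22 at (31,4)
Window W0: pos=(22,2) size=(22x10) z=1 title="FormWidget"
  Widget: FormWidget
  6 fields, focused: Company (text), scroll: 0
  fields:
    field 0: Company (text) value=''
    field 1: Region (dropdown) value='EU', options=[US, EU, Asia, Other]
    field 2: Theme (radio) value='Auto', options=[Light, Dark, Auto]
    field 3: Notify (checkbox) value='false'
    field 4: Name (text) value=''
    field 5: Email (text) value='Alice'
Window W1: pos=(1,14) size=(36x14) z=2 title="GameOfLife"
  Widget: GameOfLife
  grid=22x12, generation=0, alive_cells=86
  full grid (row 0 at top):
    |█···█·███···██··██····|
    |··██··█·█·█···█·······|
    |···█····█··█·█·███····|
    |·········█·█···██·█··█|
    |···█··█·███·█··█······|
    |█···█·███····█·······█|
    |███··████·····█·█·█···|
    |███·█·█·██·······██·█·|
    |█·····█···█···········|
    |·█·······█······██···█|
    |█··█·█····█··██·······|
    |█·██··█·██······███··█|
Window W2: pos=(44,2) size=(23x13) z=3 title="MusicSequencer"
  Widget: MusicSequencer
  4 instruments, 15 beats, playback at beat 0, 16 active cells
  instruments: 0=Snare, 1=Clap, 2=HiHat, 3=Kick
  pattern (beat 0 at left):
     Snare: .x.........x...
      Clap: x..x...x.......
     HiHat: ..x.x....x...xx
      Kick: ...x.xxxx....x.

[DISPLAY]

────────────┨┠─────────────────────┨                 
y:    [    ]┃┃      ▼12345678901234┃                 
:     [EU ▼]┃┃ Snare·█·········█···┃                 
      ( ) Li┃┃  Clap█··█···█·······┃                 
:     [ ]   ┃┃ HiHat··█·█····█···██┃                 
      [    ]┃┃  Kick···█·████····█·┃                 
      [Alic]┃┃                     ┃                 
━━━━━━━━━━━━┛┃                     ┃                 
             ┃                     ┃                 
             ┃                     ┃                 
━━━━━┓       ┗━━━━━━━━━━━━━━━━━━━━━┛                 
     ┃                                               
─────┨                                               
     ┃                                               
     ┃                                               
     ┃                                               
     ┃                                               
     ┃                                               
     ┃                                               
     ┃                                               
     ┃                                               
     ┃                                               


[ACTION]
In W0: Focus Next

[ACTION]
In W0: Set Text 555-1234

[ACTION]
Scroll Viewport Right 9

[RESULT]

───────────┨┠─────────────────────┨                  
:    [    ]┃┃      ▼12345678901234┃                  
     [EU ▼]┃┃ Snare·█·········█···┃                  
     ( ) Li┃┃  Clap█··█···█·······┃                  
     [ ]   ┃┃ HiHat··█·█····█···██┃                  
     [    ]┃┃  Kick···█·████····█·┃                  
     [Alic]┃┃                     ┃                  
━━━━━━━━━━━┛┃                     ┃                  
            ┃                     ┃                  
            ┃                     ┃                  
━━━━┓       ┗━━━━━━━━━━━━━━━━━━━━━┛                  
    ┃                                                
────┨                                                
    ┃                                                
    ┃                                                
    ┃                                                
    ┃                                                
    ┃                                                
    ┃                                                
    ┃                                                
    ┃                                                
    ┃                                                


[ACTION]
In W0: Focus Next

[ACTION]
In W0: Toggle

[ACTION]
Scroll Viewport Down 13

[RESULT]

     [EU ▼]┃┃ Snare·█·········█···┃                  
     ( ) Li┃┃  Clap█··█···█·······┃                  
     [ ]   ┃┃ HiHat··█·█····█···██┃                  
     [    ]┃┃  Kick···█·████····█·┃                  
     [Alic]┃┃                     ┃                  
━━━━━━━━━━━┛┃                     ┃                  
            ┃                     ┃                  
            ┃                     ┃                  
━━━━┓       ┗━━━━━━━━━━━━━━━━━━━━━┛                  
    ┃                                                
────┨                                                
    ┃                                                
    ┃                                                
    ┃                                                
    ┃                                                
    ┃                                                
    ┃                                                
    ┃                                                
    ┃                                                
    ┃                                                
    ┃                                                
━━━━┛                                                


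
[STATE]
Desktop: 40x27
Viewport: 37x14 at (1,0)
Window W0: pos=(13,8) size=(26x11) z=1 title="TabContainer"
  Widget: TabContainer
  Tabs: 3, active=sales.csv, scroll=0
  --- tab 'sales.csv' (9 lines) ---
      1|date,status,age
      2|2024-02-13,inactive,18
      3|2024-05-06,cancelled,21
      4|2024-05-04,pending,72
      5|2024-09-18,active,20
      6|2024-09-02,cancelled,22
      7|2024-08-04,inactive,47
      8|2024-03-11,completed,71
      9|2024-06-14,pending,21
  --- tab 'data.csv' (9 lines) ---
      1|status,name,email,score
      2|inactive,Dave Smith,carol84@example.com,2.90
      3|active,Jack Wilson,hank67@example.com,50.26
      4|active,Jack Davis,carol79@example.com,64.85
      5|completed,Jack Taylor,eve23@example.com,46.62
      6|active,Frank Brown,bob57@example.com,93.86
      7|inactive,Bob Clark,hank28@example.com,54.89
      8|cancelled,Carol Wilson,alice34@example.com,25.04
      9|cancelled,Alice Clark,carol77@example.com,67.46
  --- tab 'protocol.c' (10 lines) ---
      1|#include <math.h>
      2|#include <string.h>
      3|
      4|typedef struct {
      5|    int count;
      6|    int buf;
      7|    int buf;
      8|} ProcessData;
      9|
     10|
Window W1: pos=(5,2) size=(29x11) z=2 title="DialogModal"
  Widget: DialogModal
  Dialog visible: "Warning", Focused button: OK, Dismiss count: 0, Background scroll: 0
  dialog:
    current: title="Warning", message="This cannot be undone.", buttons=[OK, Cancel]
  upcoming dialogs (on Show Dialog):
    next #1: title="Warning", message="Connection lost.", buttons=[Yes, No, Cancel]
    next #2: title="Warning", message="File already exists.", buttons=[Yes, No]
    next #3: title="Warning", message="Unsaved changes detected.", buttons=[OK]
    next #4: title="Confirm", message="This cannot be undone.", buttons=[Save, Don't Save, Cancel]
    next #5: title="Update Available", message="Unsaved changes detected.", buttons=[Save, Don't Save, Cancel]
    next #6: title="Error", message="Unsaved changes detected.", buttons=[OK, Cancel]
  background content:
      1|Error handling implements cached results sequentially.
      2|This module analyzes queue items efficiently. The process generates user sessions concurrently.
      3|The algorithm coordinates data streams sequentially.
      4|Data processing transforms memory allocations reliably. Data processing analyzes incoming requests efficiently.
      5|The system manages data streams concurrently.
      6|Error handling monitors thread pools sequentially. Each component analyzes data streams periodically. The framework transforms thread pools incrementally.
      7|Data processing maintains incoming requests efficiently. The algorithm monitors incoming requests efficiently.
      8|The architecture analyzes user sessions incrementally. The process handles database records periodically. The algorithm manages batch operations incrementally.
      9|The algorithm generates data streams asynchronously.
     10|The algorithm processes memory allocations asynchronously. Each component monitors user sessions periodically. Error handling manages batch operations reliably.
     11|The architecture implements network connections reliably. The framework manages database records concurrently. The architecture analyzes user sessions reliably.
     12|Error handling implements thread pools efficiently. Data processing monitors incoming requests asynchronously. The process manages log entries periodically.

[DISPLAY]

                                     
                                     
    ┏━━━━━━━━━━━━━━━━━━━━━━━━━━━┓    
    ┃ DialogModal               ┃    
    ┠───────────────────────────┨    
    ┃Error handling implements c┃    
    ┃Th┌─────────────────────┐e ┃    
    ┃Th│       Warning       │ d┃    
    ┃Da│This cannot be undone│s ┃━━━━
    ┃Th│    [OK]  Cancel     │tr┃    
    ┃Er└─────────────────────┘hr┃────
    ┃Data processing maintains i┃v │ 
    ┗━━━━━━━━━━━━━━━━━━━━━━━━━━━┛────
            ┃date,status,age         


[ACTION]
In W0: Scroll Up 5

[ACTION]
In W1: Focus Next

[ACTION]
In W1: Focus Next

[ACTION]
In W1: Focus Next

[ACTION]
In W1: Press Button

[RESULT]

                                     
                                     
    ┏━━━━━━━━━━━━━━━━━━━━━━━━━━━┓    
    ┃ DialogModal               ┃    
    ┠───────────────────────────┨    
    ┃Error handling implements c┃    
    ┃This module analyzes queue ┃    
    ┃The algorithm coordinates d┃    
    ┃Data processing transforms ┃━━━━
    ┃The system manages data str┃    
    ┃Error handling monitors thr┃────
    ┃Data processing maintains i┃v │ 
    ┗━━━━━━━━━━━━━━━━━━━━━━━━━━━┛────
            ┃date,status,age         


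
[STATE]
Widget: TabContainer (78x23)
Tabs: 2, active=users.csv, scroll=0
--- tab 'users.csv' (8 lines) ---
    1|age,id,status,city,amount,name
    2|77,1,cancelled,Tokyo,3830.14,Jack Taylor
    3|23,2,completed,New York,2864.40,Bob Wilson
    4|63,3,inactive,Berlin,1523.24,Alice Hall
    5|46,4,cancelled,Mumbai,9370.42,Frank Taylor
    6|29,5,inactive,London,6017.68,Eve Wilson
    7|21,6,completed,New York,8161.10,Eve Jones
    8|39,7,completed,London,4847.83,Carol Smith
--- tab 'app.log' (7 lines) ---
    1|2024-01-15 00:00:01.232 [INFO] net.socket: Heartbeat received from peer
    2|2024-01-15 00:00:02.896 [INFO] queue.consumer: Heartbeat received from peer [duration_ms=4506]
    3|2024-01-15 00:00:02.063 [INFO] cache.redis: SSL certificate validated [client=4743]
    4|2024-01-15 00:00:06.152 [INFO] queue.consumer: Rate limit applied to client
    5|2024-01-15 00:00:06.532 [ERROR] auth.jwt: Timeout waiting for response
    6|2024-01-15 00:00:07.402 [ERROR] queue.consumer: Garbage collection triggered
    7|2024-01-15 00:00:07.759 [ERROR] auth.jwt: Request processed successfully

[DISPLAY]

[users.csv]│ app.log                                                          
──────────────────────────────────────────────────────────────────────────────
age,id,status,city,amount,name                                                
77,1,cancelled,Tokyo,3830.14,Jack Taylor                                      
23,2,completed,New York,2864.40,Bob Wilson                                    
63,3,inactive,Berlin,1523.24,Alice Hall                                       
46,4,cancelled,Mumbai,9370.42,Frank Taylor                                    
29,5,inactive,London,6017.68,Eve Wilson                                       
21,6,completed,New York,8161.10,Eve Jones                                     
39,7,completed,London,4847.83,Carol Smith                                     
                                                                              
                                                                              
                                                                              
                                                                              
                                                                              
                                                                              
                                                                              
                                                                              
                                                                              
                                                                              
                                                                              
                                                                              
                                                                              


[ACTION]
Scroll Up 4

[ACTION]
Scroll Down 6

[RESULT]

[users.csv]│ app.log                                                          
──────────────────────────────────────────────────────────────────────────────
21,6,completed,New York,8161.10,Eve Jones                                     
39,7,completed,London,4847.83,Carol Smith                                     
                                                                              
                                                                              
                                                                              
                                                                              
                                                                              
                                                                              
                                                                              
                                                                              
                                                                              
                                                                              
                                                                              
                                                                              
                                                                              
                                                                              
                                                                              
                                                                              
                                                                              
                                                                              
                                                                              


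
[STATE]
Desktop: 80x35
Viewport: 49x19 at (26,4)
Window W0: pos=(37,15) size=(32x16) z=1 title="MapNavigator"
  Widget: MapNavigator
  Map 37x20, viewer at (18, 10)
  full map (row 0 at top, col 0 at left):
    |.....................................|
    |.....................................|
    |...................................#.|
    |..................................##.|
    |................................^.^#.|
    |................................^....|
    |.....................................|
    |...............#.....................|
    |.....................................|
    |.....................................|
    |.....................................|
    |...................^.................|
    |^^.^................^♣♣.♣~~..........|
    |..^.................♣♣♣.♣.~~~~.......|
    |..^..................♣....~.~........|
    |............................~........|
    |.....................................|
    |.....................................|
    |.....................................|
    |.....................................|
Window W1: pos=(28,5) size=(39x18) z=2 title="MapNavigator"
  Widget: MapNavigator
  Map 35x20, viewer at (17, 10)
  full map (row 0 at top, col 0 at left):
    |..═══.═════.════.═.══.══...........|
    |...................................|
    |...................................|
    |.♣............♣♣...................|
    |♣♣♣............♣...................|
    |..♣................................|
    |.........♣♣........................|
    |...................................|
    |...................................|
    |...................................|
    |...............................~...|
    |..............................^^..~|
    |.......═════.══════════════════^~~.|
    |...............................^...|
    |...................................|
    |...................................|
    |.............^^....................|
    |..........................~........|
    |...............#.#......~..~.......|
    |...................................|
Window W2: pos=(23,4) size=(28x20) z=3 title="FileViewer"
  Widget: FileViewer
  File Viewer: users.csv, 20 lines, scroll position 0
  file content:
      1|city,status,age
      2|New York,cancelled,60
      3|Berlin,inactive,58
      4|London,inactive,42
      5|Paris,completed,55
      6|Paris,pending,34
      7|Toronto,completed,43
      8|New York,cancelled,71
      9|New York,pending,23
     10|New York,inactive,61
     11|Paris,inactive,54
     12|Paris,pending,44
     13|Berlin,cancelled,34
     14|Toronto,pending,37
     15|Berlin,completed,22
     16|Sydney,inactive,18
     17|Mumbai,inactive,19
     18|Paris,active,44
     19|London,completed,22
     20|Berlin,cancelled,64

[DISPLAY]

━━━━━━━━━━━━━━━━━━━━━━━━┓                        
ileViewer               ┃━━━━━━━━━━━━━━━┓        
────────────────────────┨               ┃        
ty,status,age          ▲┃───────────────┨        
w York,cancelled,60    █┃.............. ┃        
rlin,inactive,58       ░┃.............. ┃        
ndon,inactive,42       ░┃.............. ┃        
ris,completed,55       ░┃.............. ┃        
ris,pending,34         ░┃.............. ┃        
ronto,completed,43     ░┃.............. ┃        
w York,cancelled,71    ░┃.............. ┃        
w York,pending,23      ░┃..........~... ┃━┓      
w York,inactive,61     ░┃.........^^..~ ┃ ┃      
ris,inactive,54        ░┃══════════^~~. ┃─┨      
ris,pending,44         ░┃..........^... ┃^┃      
rlin,cancelled,34      ░┃.............. ┃^┃      
ronto,pending,37       ░┃.............. ┃.┃      
rlin,completed,22      ░┃.............. ┃.┃      
dney,inactive,18       ▼┃━━━━━━━━━━━━━━━┛.┃      


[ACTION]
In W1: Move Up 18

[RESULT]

━━━━━━━━━━━━━━━━━━━━━━━━┓                        
ileViewer               ┃━━━━━━━━━━━━━━━┓        
────────────────────────┨               ┃        
ty,status,age          ▲┃───────────────┨        
w York,cancelled,60    █┃               ┃        
rlin,inactive,58       ░┃               ┃        
ndon,inactive,42       ░┃               ┃        
ris,completed,55       ░┃               ┃        
ris,pending,34         ░┃               ┃        
ronto,completed,43     ░┃               ┃        
w York,cancelled,71    ░┃               ┃        
w York,pending,23      ░┃.══........... ┃━┓      
w York,inactive,61     ░┃.............. ┃ ┃      
ris,inactive,54        ░┃.............. ┃─┨      
ris,pending,44         ░┃.............. ┃^┃      
rlin,cancelled,34      ░┃.............. ┃^┃      
ronto,pending,37       ░┃.............. ┃.┃      
rlin,completed,22      ░┃.............. ┃.┃      
dney,inactive,18       ▼┃━━━━━━━━━━━━━━━┛.┃      


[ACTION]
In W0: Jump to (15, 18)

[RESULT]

━━━━━━━━━━━━━━━━━━━━━━━━┓                        
ileViewer               ┃━━━━━━━━━━━━━━━┓        
────────────────────────┨               ┃        
ty,status,age          ▲┃───────────────┨        
w York,cancelled,60    █┃               ┃        
rlin,inactive,58       ░┃               ┃        
ndon,inactive,42       ░┃               ┃        
ris,completed,55       ░┃               ┃        
ris,pending,34         ░┃               ┃        
ronto,completed,43     ░┃               ┃        
w York,cancelled,71    ░┃               ┃        
w York,pending,23      ░┃.══........... ┃━┓      
w York,inactive,61     ░┃.............. ┃ ┃      
ris,inactive,54        ░┃.............. ┃─┨      
ris,pending,44         ░┃.............. ┃.┃      
rlin,cancelled,34      ░┃.............. ┃~┃      
ronto,pending,37       ░┃.............. ┃.┃      
rlin,completed,22      ░┃.............. ┃.┃      
dney,inactive,18       ▼┃━━━━━━━━━━━━━━━┛.┃      


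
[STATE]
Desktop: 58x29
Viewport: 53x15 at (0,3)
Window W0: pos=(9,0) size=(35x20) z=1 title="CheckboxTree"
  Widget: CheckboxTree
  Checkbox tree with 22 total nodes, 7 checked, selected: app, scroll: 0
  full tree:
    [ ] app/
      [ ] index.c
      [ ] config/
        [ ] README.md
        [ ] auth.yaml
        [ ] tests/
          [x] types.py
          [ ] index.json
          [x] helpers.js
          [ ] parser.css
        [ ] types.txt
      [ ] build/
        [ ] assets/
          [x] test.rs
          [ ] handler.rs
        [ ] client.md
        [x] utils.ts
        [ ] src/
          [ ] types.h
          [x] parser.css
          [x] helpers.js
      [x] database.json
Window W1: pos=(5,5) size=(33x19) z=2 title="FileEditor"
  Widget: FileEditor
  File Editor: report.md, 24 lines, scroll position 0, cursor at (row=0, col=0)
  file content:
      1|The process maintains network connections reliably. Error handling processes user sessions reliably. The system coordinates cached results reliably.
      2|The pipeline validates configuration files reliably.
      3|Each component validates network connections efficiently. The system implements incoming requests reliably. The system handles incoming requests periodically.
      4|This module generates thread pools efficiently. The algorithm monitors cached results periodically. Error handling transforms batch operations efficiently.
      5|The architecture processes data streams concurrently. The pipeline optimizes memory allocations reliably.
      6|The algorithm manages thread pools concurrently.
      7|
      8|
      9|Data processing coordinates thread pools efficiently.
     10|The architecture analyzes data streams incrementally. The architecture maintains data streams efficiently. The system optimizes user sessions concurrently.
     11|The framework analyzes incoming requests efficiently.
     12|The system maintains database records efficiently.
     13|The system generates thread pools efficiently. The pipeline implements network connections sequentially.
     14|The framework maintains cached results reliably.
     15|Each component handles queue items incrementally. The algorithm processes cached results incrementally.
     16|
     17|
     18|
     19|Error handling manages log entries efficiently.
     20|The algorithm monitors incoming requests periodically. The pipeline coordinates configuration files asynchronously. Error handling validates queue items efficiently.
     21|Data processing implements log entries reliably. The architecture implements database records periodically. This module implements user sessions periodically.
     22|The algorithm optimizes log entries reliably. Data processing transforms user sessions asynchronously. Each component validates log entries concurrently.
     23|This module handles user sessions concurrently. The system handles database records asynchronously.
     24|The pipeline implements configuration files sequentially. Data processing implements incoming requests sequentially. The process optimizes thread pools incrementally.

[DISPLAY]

         ┃>[-] app/                        ┃         
         ┃   [ ] index.c                   ┃         
     ┏━━━━━━━━━━━━━━━━━━━━━━━━━━━━━━━┓     ┃         
     ┃ FileEditor                    ┃     ┃         
     ┠───────────────────────────────┨     ┃         
     ┃█he process maintains network ▲┃     ┃         
     ┃The pipeline validates configu█┃     ┃         
     ┃Each component validates netwo░┃     ┃         
     ┃This module generates thread p░┃     ┃         
     ┃The architecture processes dat░┃     ┃         
     ┃The algorithm manages thread p░┃     ┃         
     ┃                              ░┃     ┃         
     ┃                              ░┃     ┃         
     ┃Data processing coordinates th░┃     ┃         
     ┃The architecture analyzes data░┃     ┃         


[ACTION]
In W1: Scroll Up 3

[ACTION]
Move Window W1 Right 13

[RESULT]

         ┃>[-] app/                        ┃         
         ┃   [ ] index.c                   ┃         
         ┃   [-] c┏━━━━━━━━━━━━━━━━━━━━━━━━━━━━━━━┓  
         ┃     [ ]┃ FileEditor                    ┃  
         ┃     [ ]┠───────────────────────────────┨  
         ┃     [-]┃█he process maintains network ▲┃  
         ┃       [┃The pipeline validates configu█┃  
         ┃       [┃Each component validates netwo░┃  
         ┃       [┃This module generates thread p░┃  
         ┃       [┃The architecture processes dat░┃  
         ┃     [ ]┃The algorithm manages thread p░┃  
         ┃   [-] b┃                              ░┃  
         ┃     [-]┃                              ░┃  
         ┃       [┃Data processing coordinates th░┃  
         ┃       [┃The architecture analyzes data░┃  
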